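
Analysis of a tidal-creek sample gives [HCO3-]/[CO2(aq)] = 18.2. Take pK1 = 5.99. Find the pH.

From K1 = [H⁺][HCO3-]/[CO2(aq)]:  pH = pK1 + log₁₀([HCO3-]/[CO2(aq)])
log₁₀(18.2) = +1.260
pH = 5.99 + (+1.260) = 7.25

pH = 7.25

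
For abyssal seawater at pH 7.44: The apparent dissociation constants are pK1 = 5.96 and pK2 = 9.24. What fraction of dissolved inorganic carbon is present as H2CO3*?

α₀ = 1 / (1 + K1/[H⁺] + K1K2/[H⁺]²) = 1 / (1 + 10^+1.48 + 10^-0.32)
   = 1 / (1 + 30.200 + 0.47863) = 1/31.678 = 0.03157

α₀ = 0.0316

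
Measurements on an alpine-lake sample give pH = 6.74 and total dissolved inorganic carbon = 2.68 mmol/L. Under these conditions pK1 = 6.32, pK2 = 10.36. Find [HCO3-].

[HCO3⁻] = 1.94 mmol/L

α₁ = 1 / (1 + [H⁺]/K1 + K2/[H⁺]) = 1 / (1 + 10^-0.42 + 10^-3.62)
   = 1 / (1 + 0.38019 + 0.00023988) = 1/1.3804 = 0.7244
[HCO3⁻] = α₁ × DIC = 0.7244 × 2.68 = 1.94 mmol/L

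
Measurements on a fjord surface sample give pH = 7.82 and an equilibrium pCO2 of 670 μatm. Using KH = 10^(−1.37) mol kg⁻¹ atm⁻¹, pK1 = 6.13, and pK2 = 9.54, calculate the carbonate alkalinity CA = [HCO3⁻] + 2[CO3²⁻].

CA = 1.45 mmol/kg

[CO2*] = KH · pCO2 = 10^(−1.37) × 670×10^-6 = 2.858×10^-5 mol/kg
α₀ = 1/(1 + K1/[H⁺] + K1K2/[H⁺]²) = 1/(1 + 10^+1.69 + 10^-0.03) = 0.01964
DIC = [CO2*]/α₀ = 2.858×10^-5 / 0.01964 = 1.455 mmol/kg
CA = (α₁ + 2α₂)·DIC = (0.9620 + 2×0.01833) × 1.455 = 1.45 mmol/kg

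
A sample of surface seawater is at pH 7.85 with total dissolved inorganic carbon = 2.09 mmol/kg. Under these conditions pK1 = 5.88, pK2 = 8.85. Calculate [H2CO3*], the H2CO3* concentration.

[CO2*] = 0.0202 mmol/kg

α₀ = 1 / (1 + K1/[H⁺] + K1K2/[H⁺]²) = 1 / (1 + 10^+1.97 + 10^+0.97)
   = 1 / (1 + 93.325 + 9.3325) = 1/103.66 = 0.009647
[CO2*] = α₀ × DIC = 0.009647 × 2.09 = 0.0202 mmol/kg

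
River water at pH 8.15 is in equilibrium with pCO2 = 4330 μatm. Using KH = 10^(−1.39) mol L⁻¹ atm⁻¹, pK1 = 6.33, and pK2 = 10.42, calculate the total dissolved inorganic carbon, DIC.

[CO2*] = KH · pCO2 = 10^(−1.39) × 4330×10^-6 = 1.764×10^-4 mol/L
α₀ = 1/(1 + K1/[H⁺] + K1K2/[H⁺]²) = 1/(1 + 10^+1.82 + 10^-0.45) = 0.01483
DIC = [CO2*]/α₀ = 1.764×10^-4 / 0.01483 = 11.9 mmol/L

DIC = 11.9 mmol/L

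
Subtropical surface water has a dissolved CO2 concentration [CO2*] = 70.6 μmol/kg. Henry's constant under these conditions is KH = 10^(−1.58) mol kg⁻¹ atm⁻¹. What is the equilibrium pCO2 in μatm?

pCO2 = 2680 μatm

KH = 10^(−1.58) = 2.630×10^-2 mol kg⁻¹ atm⁻¹
pCO2 = [CO2*]/KH = 70.6×10^-6 / 2.630×10^-2 = 2.68×10^-3 atm = 2680 μatm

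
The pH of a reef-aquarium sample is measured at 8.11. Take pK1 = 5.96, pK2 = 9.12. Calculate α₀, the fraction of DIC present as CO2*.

α₀ = 0.00641

α₀ = 1 / (1 + K1/[H⁺] + K1K2/[H⁺]²) = 1 / (1 + 10^+2.15 + 10^+1.14)
   = 1 / (1 + 141.25 + 13.804) = 1/156.06 = 0.006408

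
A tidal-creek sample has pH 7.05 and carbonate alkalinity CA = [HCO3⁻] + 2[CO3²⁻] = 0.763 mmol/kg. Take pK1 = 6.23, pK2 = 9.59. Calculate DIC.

CA = [HCO3⁻] + 2[CO3²⁻] = (α₁ + 2α₂)·DIC
At pH 7.05: [H⁺]/K1 = 10^-0.82 = 0.15136, K2/[H⁺] = 10^-2.54 = 0.0028840
α₁ = 1/(1 + 0.15136 + 0.0028840) = 1/1.1542 = 0.8664; α₂ = α₁·K2/[H⁺] = 0.002499
α₁ + 2α₂ = 0.8714
DIC = CA / (α₁ + 2α₂) = 0.763 / 0.8714 = 0.876 mmol/kg

DIC = 0.876 mmol/kg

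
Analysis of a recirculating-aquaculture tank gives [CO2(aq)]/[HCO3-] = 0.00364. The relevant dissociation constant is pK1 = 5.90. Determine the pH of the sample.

From K1 = [H⁺][HCO3-]/[CO2(aq)]:  pH = pK1 − log₁₀([CO2(aq)]/[HCO3-])
log₁₀(0.00364) = -2.439
pH = 5.90 − (-2.439) = 8.34

pH = 8.34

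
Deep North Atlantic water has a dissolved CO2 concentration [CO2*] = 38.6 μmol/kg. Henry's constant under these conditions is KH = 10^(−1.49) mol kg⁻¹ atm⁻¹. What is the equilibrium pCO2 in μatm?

pCO2 = 1190 μatm

KH = 10^(−1.49) = 3.236×10^-2 mol kg⁻¹ atm⁻¹
pCO2 = [CO2*]/KH = 38.6×10^-6 / 3.236×10^-2 = 1.19×10^-3 atm = 1190 μatm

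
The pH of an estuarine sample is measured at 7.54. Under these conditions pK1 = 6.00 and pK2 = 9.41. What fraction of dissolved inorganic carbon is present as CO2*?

α₀ = 1 / (1 + K1/[H⁺] + K1K2/[H⁺]²) = 1 / (1 + 10^+1.54 + 10^-0.33)
   = 1 / (1 + 34.674 + 0.46774) = 1/36.141 = 0.02767

α₀ = 0.0277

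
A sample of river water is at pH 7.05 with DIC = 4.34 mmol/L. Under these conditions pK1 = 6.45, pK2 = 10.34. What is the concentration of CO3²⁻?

[CO3²⁻] = 1.78 μmol/L

α₂ = 1 / (1 + [H⁺]/K2 + [H⁺]²/(K1K2)) = 1 / (1 + 10^+3.29 + 10^+2.69)
   = 1 / (1 + 1949.8 + 489.78) = 1/2440.6 = 0.0004097
[CO3²⁻] = α₂ × DIC = 0.0004097 × 4.34 = 0.00178 mmol/L = 1.78 μmol/L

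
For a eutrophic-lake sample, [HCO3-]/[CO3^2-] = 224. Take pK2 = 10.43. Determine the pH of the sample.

From K2 = [H⁺][CO3^2-]/[HCO3-]:  pH = pK2 − log₁₀([HCO3-]/[CO3^2-])
log₁₀(224) = +2.350
pH = 10.43 − (+2.350) = 8.08

pH = 8.08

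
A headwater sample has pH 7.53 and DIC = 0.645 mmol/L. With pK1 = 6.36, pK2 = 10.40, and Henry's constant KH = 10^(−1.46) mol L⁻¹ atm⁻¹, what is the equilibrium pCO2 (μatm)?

α₀ = 1 / (1 + K1/[H⁺] + K1K2/[H⁺]²) = 1 / (1 + 10^+1.17 + 10^-1.70)
   = 1 / (1 + 14.791 + 0.019953) = 1/15.811 = 0.06325
[CO2*] = α₀ × DIC = 0.06325 × 0.645 = 0.04079 mmol/L
pCO2 = [CO2*]/KH = 4.079×10^-5 / 3.467×10^-2 = 1180 μatm

pCO2 = 1180 μatm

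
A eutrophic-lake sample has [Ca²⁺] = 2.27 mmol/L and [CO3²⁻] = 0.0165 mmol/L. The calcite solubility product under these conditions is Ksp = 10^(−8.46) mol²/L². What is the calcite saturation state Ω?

Ω = 10.8

Ksp = 10^(−8.46) = 3.467×10^-9
Ω = [Ca²⁺][CO3²⁻]/Ksp = (2.27×10^-3)(0.0165×10^-3) / 3.467×10^-9 = 10.8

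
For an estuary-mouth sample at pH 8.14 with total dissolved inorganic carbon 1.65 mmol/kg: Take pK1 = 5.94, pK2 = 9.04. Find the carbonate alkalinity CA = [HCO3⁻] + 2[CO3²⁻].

CA = 1.82 mmol/kg

CA = [HCO3⁻] + 2[CO3²⁻] = (α₁ + 2α₂)·DIC
At pH 8.14: [H⁺]/K1 = 10^-2.20 = 0.0063096, K2/[H⁺] = 10^-0.90 = 0.12589
α₁ = 1/(1 + 0.0063096 + 0.12589) = 1/1.1322 = 0.8832; α₂ = α₁·K2/[H⁺] = 0.1112
α₁ + 2α₂ = 1.1056
CA = 1.1056 × 1.65 = 1.82 mmol/kg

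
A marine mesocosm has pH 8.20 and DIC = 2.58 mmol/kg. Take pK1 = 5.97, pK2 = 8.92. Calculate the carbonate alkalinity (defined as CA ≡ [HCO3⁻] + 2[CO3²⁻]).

CA = 2.98 mmol/kg

CA = [HCO3⁻] + 2[CO3²⁻] = (α₁ + 2α₂)·DIC
At pH 8.20: [H⁺]/K1 = 10^-2.23 = 0.0058884, K2/[H⁺] = 10^-0.72 = 0.19055
α₁ = 1/(1 + 0.0058884 + 0.19055) = 1/1.1964 = 0.8358; α₂ = α₁·K2/[H⁺] = 0.1593
α₁ + 2α₂ = 1.1543
CA = 1.1543 × 2.58 = 2.98 mmol/kg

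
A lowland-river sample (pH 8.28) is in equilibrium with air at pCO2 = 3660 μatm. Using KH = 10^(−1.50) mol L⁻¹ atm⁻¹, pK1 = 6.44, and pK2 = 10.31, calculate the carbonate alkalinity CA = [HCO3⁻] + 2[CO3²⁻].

CA = 8.16 mmol/L

[CO2*] = KH · pCO2 = 10^(−1.50) × 3660×10^-6 = 1.157×10^-4 mol/L
α₀ = 1/(1 + K1/[H⁺] + K1K2/[H⁺]²) = 1/(1 + 10^+1.84 + 10^-0.19) = 0.01412
DIC = [CO2*]/α₀ = 1.157×10^-4 / 0.01412 = 8.198 mmol/L
CA = (α₁ + 2α₂)·DIC = (0.9768 + 2×0.009116) × 8.198 = 8.16 mmol/L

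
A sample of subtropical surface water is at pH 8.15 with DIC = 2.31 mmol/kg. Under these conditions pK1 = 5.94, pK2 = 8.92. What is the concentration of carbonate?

[CO3²⁻] = 0.334 mmol/kg

α₂ = 1 / (1 + [H⁺]/K2 + [H⁺]²/(K1K2)) = 1 / (1 + 10^+0.77 + 10^-1.44)
   = 1 / (1 + 5.8884 + 0.036308) = 1/6.9247 = 0.1444
[CO3²⁻] = α₂ × DIC = 0.1444 × 2.31 = 0.334 mmol/kg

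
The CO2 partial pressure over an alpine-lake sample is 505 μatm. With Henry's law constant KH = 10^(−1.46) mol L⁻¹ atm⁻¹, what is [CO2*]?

[CO2*] = 17.5 μmol/L

KH = 10^(−1.46) = 3.467×10^-2 mol L⁻¹ atm⁻¹
[CO2*] = KH · pCO2 = 3.467×10^-2 × 505×10^-6 atm = 1.75×10^-5 mol/L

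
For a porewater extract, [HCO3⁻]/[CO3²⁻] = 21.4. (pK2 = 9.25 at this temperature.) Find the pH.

From K2 = [H⁺][CO3²⁻]/[HCO3⁻]:  pH = pK2 − log₁₀([HCO3⁻]/[CO3²⁻])
log₁₀(21.4) = +1.330
pH = 9.25 − (+1.330) = 7.92

pH = 7.92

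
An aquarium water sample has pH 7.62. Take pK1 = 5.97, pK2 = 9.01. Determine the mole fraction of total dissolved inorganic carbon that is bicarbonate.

α₁ = 1 / (1 + [H⁺]/K1 + K2/[H⁺]) = 1 / (1 + 10^-1.65 + 10^-1.39)
   = 1 / (1 + 0.022387 + 0.040738) = 1/1.0631 = 0.9406

α₁ = 0.941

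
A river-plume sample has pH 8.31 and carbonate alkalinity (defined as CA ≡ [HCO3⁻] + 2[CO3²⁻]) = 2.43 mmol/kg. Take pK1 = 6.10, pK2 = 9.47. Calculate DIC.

DIC = 2.30 mmol/kg

CA = [HCO3⁻] + 2[CO3²⁻] = (α₁ + 2α₂)·DIC
At pH 8.31: [H⁺]/K1 = 10^-2.21 = 0.0061660, K2/[H⁺] = 10^-1.16 = 0.069183
α₁ = 1/(1 + 0.0061660 + 0.069183) = 1/1.0753 = 0.9299; α₂ = α₁·K2/[H⁺] = 0.06434
α₁ + 2α₂ = 1.0586
DIC = CA / (α₁ + 2α₂) = 2.43 / 1.0586 = 2.30 mmol/kg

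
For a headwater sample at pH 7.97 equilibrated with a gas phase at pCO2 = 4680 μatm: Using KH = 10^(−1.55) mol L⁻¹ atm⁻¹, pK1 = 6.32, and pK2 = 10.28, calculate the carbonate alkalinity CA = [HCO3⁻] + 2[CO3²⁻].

CA = 5.95 mmol/L

[CO2*] = KH · pCO2 = 10^(−1.55) × 4680×10^-6 = 1.319×10^-4 mol/L
α₀ = 1/(1 + K1/[H⁺] + K1K2/[H⁺]²) = 1/(1 + 10^+1.65 + 10^-0.66) = 0.02179
DIC = [CO2*]/α₀ = 1.319×10^-4 / 0.02179 = 6.053 mmol/L
CA = (α₁ + 2α₂)·DIC = (0.9734 + 2×0.004768) × 6.053 = 5.95 mmol/L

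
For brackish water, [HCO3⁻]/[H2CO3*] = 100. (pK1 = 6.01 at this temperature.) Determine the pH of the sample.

pH = 8.01

From K1 = [H⁺][HCO3⁻]/[H2CO3*]:  pH = pK1 + log₁₀([HCO3⁻]/[H2CO3*])
log₁₀(100) = +2.000
pH = 6.01 + (+2.000) = 8.01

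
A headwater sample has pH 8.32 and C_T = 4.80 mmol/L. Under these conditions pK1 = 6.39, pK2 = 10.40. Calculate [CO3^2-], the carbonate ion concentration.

α₂ = 1 / (1 + [H⁺]/K2 + [H⁺]²/(K1K2)) = 1 / (1 + 10^+2.08 + 10^+0.15)
   = 1 / (1 + 120.23 + 1.4125) = 1/122.64 = 0.008154
[CO3²⁻] = α₂ × DIC = 0.008154 × 4.80 = 0.0391 mmol/L

[CO3²⁻] = 0.0391 mmol/L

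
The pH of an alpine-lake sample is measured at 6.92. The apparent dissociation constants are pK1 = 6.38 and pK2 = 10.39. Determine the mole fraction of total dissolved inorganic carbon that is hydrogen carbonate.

α₁ = 0.776

α₁ = 1 / (1 + [H⁺]/K1 + K2/[H⁺]) = 1 / (1 + 10^-0.54 + 10^-3.47)
   = 1 / (1 + 0.28840 + 0.00033884) = 1/1.2887 = 0.7760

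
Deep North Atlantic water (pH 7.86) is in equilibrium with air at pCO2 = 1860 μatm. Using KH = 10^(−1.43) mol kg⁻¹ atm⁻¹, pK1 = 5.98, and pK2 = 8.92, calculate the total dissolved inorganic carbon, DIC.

DIC = 5.77 mmol/kg

[CO2*] = KH · pCO2 = 10^(−1.43) × 1860×10^-6 = 6.911×10^-5 mol/kg
α₀ = 1/(1 + K1/[H⁺] + K1K2/[H⁺]²) = 1/(1 + 10^+1.88 + 10^+0.82) = 0.01198
DIC = [CO2*]/α₀ = 6.911×10^-5 / 0.01198 = 5.77 mmol/kg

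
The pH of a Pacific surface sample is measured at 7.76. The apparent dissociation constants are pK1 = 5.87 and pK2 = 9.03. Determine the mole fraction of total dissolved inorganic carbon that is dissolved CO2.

α₀ = 0.0121

α₀ = 1 / (1 + K1/[H⁺] + K1K2/[H⁺]²) = 1 / (1 + 10^+1.89 + 10^+0.62)
   = 1 / (1 + 77.625 + 4.1687) = 1/82.793 = 0.01208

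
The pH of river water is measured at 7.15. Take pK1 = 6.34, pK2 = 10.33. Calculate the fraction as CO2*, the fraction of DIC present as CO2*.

α₀ = 0.134

α₀ = 1 / (1 + K1/[H⁺] + K1K2/[H⁺]²) = 1 / (1 + 10^+0.81 + 10^-2.37)
   = 1 / (1 + 6.4565 + 0.0042658) = 1/7.4608 = 0.1340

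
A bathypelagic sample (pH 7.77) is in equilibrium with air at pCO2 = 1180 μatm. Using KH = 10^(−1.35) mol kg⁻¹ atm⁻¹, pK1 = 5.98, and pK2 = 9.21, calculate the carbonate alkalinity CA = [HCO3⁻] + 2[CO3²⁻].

CA = 3.49 mmol/kg

[CO2*] = KH · pCO2 = 10^(−1.35) × 1180×10^-6 = 5.271×10^-5 mol/kg
α₀ = 1/(1 + K1/[H⁺] + K1K2/[H⁺]²) = 1/(1 + 10^+1.79 + 10^+0.35) = 0.01541
DIC = [CO2*]/α₀ = 5.271×10^-5 / 0.01541 = 3.421 mmol/kg
CA = (α₁ + 2α₂)·DIC = (0.9501 + 2×0.03450) × 3.421 = 3.49 mmol/kg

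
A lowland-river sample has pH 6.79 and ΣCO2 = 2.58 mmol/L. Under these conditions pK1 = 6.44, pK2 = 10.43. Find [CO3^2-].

[CO3²⁻] = 0.408 μmol/L

α₂ = 1 / (1 + [H⁺]/K2 + [H⁺]²/(K1K2)) = 1 / (1 + 10^+3.64 + 10^+3.29)
   = 1 / (1 + 4365.2 + 1949.8) = 1/6316.0 = 0.0001583
[CO3²⁻] = α₂ × DIC = 0.0001583 × 2.58 = 0.000408 mmol/L = 0.408 μmol/L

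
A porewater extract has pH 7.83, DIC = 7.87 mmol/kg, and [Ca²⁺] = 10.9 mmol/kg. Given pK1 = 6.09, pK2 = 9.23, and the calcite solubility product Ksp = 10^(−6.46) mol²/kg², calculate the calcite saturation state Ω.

Ω = 9.31

α₂ = 1 / (1 + [H⁺]/K2 + [H⁺]²/(K1K2)) = 1 / (1 + 10^+1.40 + 10^-0.34)
   = 1 / (1 + 25.119 + 0.45709) = 1/26.576 = 0.03763
[CO3²⁻] = α₂ × DIC = 0.03763 × 7.87 = 0.2961 mmol/kg
Ksp = 10^(−6.46) = 3.467×10^-7
Ω = [Ca²⁺][CO3²⁻]/Ksp = (10.9×10^-3)(2.961×10^-4) / 3.467×10^-7 = 9.31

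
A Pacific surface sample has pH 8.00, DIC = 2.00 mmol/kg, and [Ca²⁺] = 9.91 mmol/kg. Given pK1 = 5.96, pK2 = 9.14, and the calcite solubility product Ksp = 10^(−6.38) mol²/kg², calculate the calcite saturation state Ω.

Ω = 3.18

α₂ = 1 / (1 + [H⁺]/K2 + [H⁺]²/(K1K2)) = 1 / (1 + 10^+1.14 + 10^-0.90)
   = 1 / (1 + 13.804 + 0.12589) = 1/14.930 = 0.06698
[CO3²⁻] = α₂ × DIC = 0.06698 × 2.00 = 0.1340 mmol/kg
Ksp = 10^(−6.38) = 4.169×10^-7
Ω = [Ca²⁺][CO3²⁻]/Ksp = (9.91×10^-3)(1.340×10^-4) / 4.169×10^-7 = 3.18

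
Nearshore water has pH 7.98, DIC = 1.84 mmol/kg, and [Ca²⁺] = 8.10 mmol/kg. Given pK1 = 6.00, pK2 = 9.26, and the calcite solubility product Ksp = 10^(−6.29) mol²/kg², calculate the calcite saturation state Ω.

Ω = 1.43

α₂ = 1 / (1 + [H⁺]/K2 + [H⁺]²/(K1K2)) = 1 / (1 + 10^+1.28 + 10^-0.70)
   = 1 / (1 + 19.055 + 0.19953) = 1/20.254 = 0.04937
[CO3²⁻] = α₂ × DIC = 0.04937 × 1.84 = 0.09085 mmol/kg
Ksp = 10^(−6.29) = 5.129×10^-7
Ω = [Ca²⁺][CO3²⁻]/Ksp = (8.10×10^-3)(9.085×10^-5) / 5.129×10^-7 = 1.43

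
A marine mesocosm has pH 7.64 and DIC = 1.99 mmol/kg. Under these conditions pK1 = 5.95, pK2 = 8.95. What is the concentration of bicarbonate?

α₁ = 1 / (1 + [H⁺]/K1 + K2/[H⁺]) = 1 / (1 + 10^-1.69 + 10^-1.31)
   = 1 / (1 + 0.020417 + 0.048978) = 1/1.0694 = 0.9351
[HCO3⁻] = α₁ × DIC = 0.9351 × 1.99 = 1.86 mmol/kg

[HCO3⁻] = 1.86 mmol/kg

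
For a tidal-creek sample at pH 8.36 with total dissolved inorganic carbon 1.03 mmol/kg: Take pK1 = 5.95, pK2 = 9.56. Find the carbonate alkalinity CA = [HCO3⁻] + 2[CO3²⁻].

CA = 1.09 mmol/kg

CA = [HCO3⁻] + 2[CO3²⁻] = (α₁ + 2α₂)·DIC
At pH 8.36: [H⁺]/K1 = 10^-2.41 = 0.0038905, K2/[H⁺] = 10^-1.20 = 0.063096
α₁ = 1/(1 + 0.0038905 + 0.063096) = 1/1.0670 = 0.9372; α₂ = α₁·K2/[H⁺] = 0.05913
α₁ + 2α₂ = 1.0555
CA = 1.0555 × 1.03 = 1.09 mmol/kg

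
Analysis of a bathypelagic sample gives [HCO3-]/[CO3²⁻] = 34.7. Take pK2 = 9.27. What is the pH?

pH = 7.73

From K2 = [H⁺][CO3²⁻]/[HCO3-]:  pH = pK2 − log₁₀([HCO3-]/[CO3²⁻])
log₁₀(34.7) = +1.540
pH = 9.27 − (+1.540) = 7.73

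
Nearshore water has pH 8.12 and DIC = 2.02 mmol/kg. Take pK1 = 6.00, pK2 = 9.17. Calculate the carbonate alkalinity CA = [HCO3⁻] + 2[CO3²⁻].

CA = 2.17 mmol/kg

CA = [HCO3⁻] + 2[CO3²⁻] = (α₁ + 2α₂)·DIC
At pH 8.12: [H⁺]/K1 = 10^-2.12 = 0.0075858, K2/[H⁺] = 10^-1.05 = 0.089125
α₁ = 1/(1 + 0.0075858 + 0.089125) = 1/1.0967 = 0.9118; α₂ = α₁·K2/[H⁺] = 0.08127
α₁ + 2α₂ = 1.0743
CA = 1.0743 × 2.02 = 2.17 mmol/kg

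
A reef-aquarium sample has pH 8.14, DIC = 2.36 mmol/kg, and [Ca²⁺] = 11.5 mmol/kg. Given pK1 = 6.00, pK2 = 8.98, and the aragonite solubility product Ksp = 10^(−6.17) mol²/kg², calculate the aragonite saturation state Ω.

Ω = 5.04

α₂ = 1 / (1 + [H⁺]/K2 + [H⁺]²/(K1K2)) = 1 / (1 + 10^+0.84 + 10^-1.30)
   = 1 / (1 + 6.9183 + 0.050119) = 1/7.9684 = 0.1255
[CO3²⁻] = α₂ × DIC = 0.1255 × 2.36 = 0.2962 mmol/kg
Ksp = 10^(−6.17) = 6.761×10^-7
Ω = [Ca²⁺][CO3²⁻]/Ksp = (11.5×10^-3)(2.962×10^-4) / 6.761×10^-7 = 5.04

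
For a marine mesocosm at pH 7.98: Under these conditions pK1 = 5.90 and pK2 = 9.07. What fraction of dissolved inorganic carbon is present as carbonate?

α₂ = 1 / (1 + [H⁺]/K2 + [H⁺]²/(K1K2)) = 1 / (1 + 10^+1.09 + 10^-0.99)
   = 1 / (1 + 12.303 + 0.10233) = 1/13.405 = 0.07460

α₂ = 0.0746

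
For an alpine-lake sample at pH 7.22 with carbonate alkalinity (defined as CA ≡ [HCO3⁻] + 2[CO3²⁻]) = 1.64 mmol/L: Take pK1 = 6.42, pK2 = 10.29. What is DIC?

DIC = 1.90 mmol/L

CA = [HCO3⁻] + 2[CO3²⁻] = (α₁ + 2α₂)·DIC
At pH 7.22: [H⁺]/K1 = 10^-0.80 = 0.15849, K2/[H⁺] = 10^-3.07 = 0.00085114
α₁ = 1/(1 + 0.15849 + 0.00085114) = 1/1.1593 = 0.8626; α₂ = α₁·K2/[H⁺] = 0.0007342
α₁ + 2α₂ = 0.8640
DIC = CA / (α₁ + 2α₂) = 1.64 / 0.8640 = 1.90 mmol/L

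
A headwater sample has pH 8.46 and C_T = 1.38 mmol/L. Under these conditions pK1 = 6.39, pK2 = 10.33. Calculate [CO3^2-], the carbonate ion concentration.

α₂ = 1 / (1 + [H⁺]/K2 + [H⁺]²/(K1K2)) = 1 / (1 + 10^+1.87 + 10^-0.20)
   = 1 / (1 + 74.131 + 0.63096) = 1/75.762 = 0.01320
[CO3²⁻] = α₂ × DIC = 0.01320 × 1.38 = 0.0182 mmol/L = 18.2 μmol/L

[CO3²⁻] = 18.2 μmol/L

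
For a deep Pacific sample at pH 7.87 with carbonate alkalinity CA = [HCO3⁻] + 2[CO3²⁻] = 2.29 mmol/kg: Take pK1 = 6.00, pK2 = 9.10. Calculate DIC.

DIC = 2.20 mmol/kg

CA = [HCO3⁻] + 2[CO3²⁻] = (α₁ + 2α₂)·DIC
At pH 7.87: [H⁺]/K1 = 10^-1.87 = 0.013490, K2/[H⁺] = 10^-1.23 = 0.058884
α₁ = 1/(1 + 0.013490 + 0.058884) = 1/1.0724 = 0.9325; α₂ = α₁·K2/[H⁺] = 0.05491
α₁ + 2α₂ = 1.0423
DIC = CA / (α₁ + 2α₂) = 2.29 / 1.0423 = 2.20 mmol/kg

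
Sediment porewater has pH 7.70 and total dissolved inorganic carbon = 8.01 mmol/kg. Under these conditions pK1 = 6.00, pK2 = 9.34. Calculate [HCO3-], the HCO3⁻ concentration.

[HCO3⁻] = 7.68 mmol/kg

α₁ = 1 / (1 + [H⁺]/K1 + K2/[H⁺]) = 1 / (1 + 10^-1.70 + 10^-1.64)
   = 1 / (1 + 0.019953 + 0.022909) = 1/1.0429 = 0.9589
[HCO3⁻] = α₁ × DIC = 0.9589 × 8.01 = 7.68 mmol/kg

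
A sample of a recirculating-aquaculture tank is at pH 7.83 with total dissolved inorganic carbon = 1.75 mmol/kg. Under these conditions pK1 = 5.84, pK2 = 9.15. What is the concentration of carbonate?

[CO3²⁻] = 0.0792 mmol/kg

α₂ = 1 / (1 + [H⁺]/K2 + [H⁺]²/(K1K2)) = 1 / (1 + 10^+1.32 + 10^-0.67)
   = 1 / (1 + 20.893 + 0.21380) = 1/22.107 = 0.04524
[CO3²⁻] = α₂ × DIC = 0.04524 × 1.75 = 0.0792 mmol/kg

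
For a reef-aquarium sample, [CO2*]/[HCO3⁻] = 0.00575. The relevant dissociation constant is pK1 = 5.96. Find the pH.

pH = 8.20

From K1 = [H⁺][HCO3⁻]/[CO2*]:  pH = pK1 − log₁₀([CO2*]/[HCO3⁻])
log₁₀(0.00575) = -2.240
pH = 5.96 − (-2.240) = 8.20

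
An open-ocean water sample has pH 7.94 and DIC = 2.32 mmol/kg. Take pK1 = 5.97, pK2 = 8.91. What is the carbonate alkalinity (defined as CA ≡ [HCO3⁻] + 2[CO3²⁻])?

CA = [HCO3⁻] + 2[CO3²⁻] = (α₁ + 2α₂)·DIC
At pH 7.94: [H⁺]/K1 = 10^-1.97 = 0.010715, K2/[H⁺] = 10^-0.97 = 0.10715
α₁ = 1/(1 + 0.010715 + 0.10715) = 1/1.1179 = 0.8946; α₂ = α₁·K2/[H⁺] = 0.09585
α₁ + 2α₂ = 1.0863
CA = 1.0863 × 2.32 = 2.52 mmol/kg

CA = 2.52 mmol/kg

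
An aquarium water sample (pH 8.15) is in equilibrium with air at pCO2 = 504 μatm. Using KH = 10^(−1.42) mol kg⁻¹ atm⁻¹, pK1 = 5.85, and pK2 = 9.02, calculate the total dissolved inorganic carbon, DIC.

DIC = 4.36 mmol/kg

[CO2*] = KH · pCO2 = 10^(−1.42) × 504×10^-6 = 1.916×10^-5 mol/kg
α₀ = 1/(1 + K1/[H⁺] + K1K2/[H⁺]²) = 1/(1 + 10^+2.30 + 10^+1.43) = 0.004397
DIC = [CO2*]/α₀ = 1.916×10^-5 / 0.004397 = 4.36 mmol/kg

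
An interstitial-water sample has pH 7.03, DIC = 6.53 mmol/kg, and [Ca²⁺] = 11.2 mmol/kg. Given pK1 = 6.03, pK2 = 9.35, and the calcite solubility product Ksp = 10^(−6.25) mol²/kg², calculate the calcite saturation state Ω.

α₂ = 1 / (1 + [H⁺]/K2 + [H⁺]²/(K1K2)) = 1 / (1 + 10^+2.32 + 10^+1.32)
   = 1 / (1 + 208.93 + 20.893) = 1/230.82 = 0.004332
[CO3²⁻] = α₂ × DIC = 0.004332 × 6.53 = 0.02829 mmol/kg
Ksp = 10^(−6.25) = 5.623×10^-7
Ω = [Ca²⁺][CO3²⁻]/Ksp = (11.2×10^-3)(2.829×10^-5) / 5.623×10^-7 = 0.563

Ω = 0.563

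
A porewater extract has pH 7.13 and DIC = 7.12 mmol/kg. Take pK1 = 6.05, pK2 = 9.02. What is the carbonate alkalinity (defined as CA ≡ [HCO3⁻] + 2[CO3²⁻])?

CA = 6.66 mmol/kg

CA = [HCO3⁻] + 2[CO3²⁻] = (α₁ + 2α₂)·DIC
At pH 7.13: [H⁺]/K1 = 10^-1.08 = 0.083176, K2/[H⁺] = 10^-1.89 = 0.012882
α₁ = 1/(1 + 0.083176 + 0.012882) = 1/1.0961 = 0.9124; α₂ = α₁·K2/[H⁺] = 0.01175
α₁ + 2α₂ = 0.9359
CA = 0.9359 × 7.12 = 6.66 mmol/kg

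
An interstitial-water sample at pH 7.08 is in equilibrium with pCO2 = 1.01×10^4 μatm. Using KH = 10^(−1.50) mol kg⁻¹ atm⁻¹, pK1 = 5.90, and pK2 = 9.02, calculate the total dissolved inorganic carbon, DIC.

[CO2*] = KH · pCO2 = 10^(−1.50) × 1.01×10^4×10^-6 = 3.194×10^-4 mol/kg
α₀ = 1/(1 + K1/[H⁺] + K1K2/[H⁺]²) = 1/(1 + 10^+1.18 + 10^-0.76) = 0.06131
DIC = [CO2*]/α₀ = 3.194×10^-4 / 0.06131 = 5.21 mmol/kg

DIC = 5.21 mmol/kg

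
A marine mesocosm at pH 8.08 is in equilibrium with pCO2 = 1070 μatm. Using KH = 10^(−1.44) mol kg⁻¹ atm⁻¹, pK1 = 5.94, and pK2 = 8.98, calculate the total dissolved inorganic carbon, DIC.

[CO2*] = KH · pCO2 = 10^(−1.44) × 1070×10^-6 = 3.885×10^-5 mol/kg
α₀ = 1/(1 + K1/[H⁺] + K1K2/[H⁺]²) = 1/(1 + 10^+2.14 + 10^+1.24) = 0.006393
DIC = [CO2*]/α₀ = 3.885×10^-5 / 0.006393 = 6.08 mmol/kg

DIC = 6.08 mmol/kg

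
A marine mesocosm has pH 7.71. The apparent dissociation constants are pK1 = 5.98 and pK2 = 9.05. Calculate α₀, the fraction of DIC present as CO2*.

α₀ = 1 / (1 + K1/[H⁺] + K1K2/[H⁺]²) = 1 / (1 + 10^+1.73 + 10^+0.39)
   = 1 / (1 + 53.703 + 2.4547) = 1/57.158 = 0.01750

α₀ = 0.0175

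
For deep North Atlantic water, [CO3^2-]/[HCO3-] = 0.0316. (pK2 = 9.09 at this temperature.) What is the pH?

pH = 7.59

From K2 = [H⁺][CO3^2-]/[HCO3-]:  pH = pK2 + log₁₀([CO3^2-]/[HCO3-])
log₁₀(0.0316) = -1.500
pH = 9.09 + (-1.500) = 7.59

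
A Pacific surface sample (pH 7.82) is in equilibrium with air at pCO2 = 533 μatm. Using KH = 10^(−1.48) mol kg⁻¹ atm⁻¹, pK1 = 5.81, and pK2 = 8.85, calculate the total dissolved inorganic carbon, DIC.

[CO2*] = KH · pCO2 = 10^(−1.48) × 533×10^-6 = 1.765×10^-5 mol/kg
α₀ = 1/(1 + K1/[H⁺] + K1K2/[H⁺]²) = 1/(1 + 10^+2.01 + 10^+0.98) = 0.008859
DIC = [CO2*]/α₀ = 1.765×10^-5 / 0.008859 = 1.99 mmol/kg

DIC = 1.99 mmol/kg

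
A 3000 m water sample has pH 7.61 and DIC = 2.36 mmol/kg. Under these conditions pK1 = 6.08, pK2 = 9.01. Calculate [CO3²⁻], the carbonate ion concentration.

[CO3²⁻] = 0.0879 mmol/kg

α₂ = 1 / (1 + [H⁺]/K2 + [H⁺]²/(K1K2)) = 1 / (1 + 10^+1.40 + 10^-0.13)
   = 1 / (1 + 25.119 + 0.74131) = 1/26.860 = 0.03723
[CO3²⁻] = α₂ × DIC = 0.03723 × 2.36 = 0.0879 mmol/kg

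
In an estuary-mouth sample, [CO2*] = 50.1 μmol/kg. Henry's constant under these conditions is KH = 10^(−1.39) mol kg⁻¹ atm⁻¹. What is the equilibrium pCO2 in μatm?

pCO2 = 1230 μatm

KH = 10^(−1.39) = 4.074×10^-2 mol kg⁻¹ atm⁻¹
pCO2 = [CO2*]/KH = 50.1×10^-6 / 4.074×10^-2 = 1.23×10^-3 atm = 1230 μatm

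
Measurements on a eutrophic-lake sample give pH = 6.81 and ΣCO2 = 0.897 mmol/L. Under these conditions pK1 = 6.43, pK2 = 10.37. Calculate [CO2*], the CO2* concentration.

α₀ = 1 / (1 + K1/[H⁺] + K1K2/[H⁺]²) = 1 / (1 + 10^+0.38 + 10^-3.18)
   = 1 / (1 + 2.3988 + 0.00066069) = 1/3.3995 = 0.2942
[CO2*] = α₀ × DIC = 0.2942 × 0.897 = 0.264 mmol/L

[CO2*] = 0.264 mmol/L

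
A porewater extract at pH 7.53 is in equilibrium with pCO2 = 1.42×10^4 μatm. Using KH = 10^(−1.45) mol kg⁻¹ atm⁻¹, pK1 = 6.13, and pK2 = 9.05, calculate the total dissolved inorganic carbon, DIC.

[CO2*] = KH · pCO2 = 10^(−1.45) × 1.42×10^4×10^-6 = 5.038×10^-4 mol/kg
α₀ = 1/(1 + K1/[H⁺] + K1K2/[H⁺]²) = 1/(1 + 10^+1.40 + 10^-0.12) = 0.03721
DIC = [CO2*]/α₀ = 5.038×10^-4 / 0.03721 = 13.5 mmol/kg

DIC = 13.5 mmol/kg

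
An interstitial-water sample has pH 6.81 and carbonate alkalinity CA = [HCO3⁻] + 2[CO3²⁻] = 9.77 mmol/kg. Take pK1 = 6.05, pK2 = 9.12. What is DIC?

CA = [HCO3⁻] + 2[CO3²⁻] = (α₁ + 2α₂)·DIC
At pH 6.81: [H⁺]/K1 = 10^-0.76 = 0.17378, K2/[H⁺] = 10^-2.31 = 0.0048978
α₁ = 1/(1 + 0.17378 + 0.0048978) = 1/1.1787 = 0.8484; α₂ = α₁·K2/[H⁺] = 0.004155
α₁ + 2α₂ = 0.8567
DIC = CA / (α₁ + 2α₂) = 9.77 / 0.8567 = 11.4 mmol/kg

DIC = 11.4 mmol/kg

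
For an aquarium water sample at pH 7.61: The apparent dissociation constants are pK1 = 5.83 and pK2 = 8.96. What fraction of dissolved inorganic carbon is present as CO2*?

α₀ = 1 / (1 + K1/[H⁺] + K1K2/[H⁺]²) = 1 / (1 + 10^+1.78 + 10^+0.43)
   = 1 / (1 + 60.256 + 2.6915) = 1/63.947 = 0.01564

α₀ = 0.0156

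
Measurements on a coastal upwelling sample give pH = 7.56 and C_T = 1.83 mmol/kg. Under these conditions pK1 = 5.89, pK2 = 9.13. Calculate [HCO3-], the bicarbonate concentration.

α₁ = 1 / (1 + [H⁺]/K1 + K2/[H⁺]) = 1 / (1 + 10^-1.67 + 10^-1.57)
   = 1 / (1 + 0.021380 + 0.026915) = 1/1.0483 = 0.9539
[HCO3⁻] = α₁ × DIC = 0.9539 × 1.83 = 1.75 mmol/kg

[HCO3⁻] = 1.75 mmol/kg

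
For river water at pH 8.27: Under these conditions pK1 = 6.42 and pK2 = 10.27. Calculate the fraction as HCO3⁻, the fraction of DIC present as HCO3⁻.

α₁ = 0.976

α₁ = 1 / (1 + [H⁺]/K1 + K2/[H⁺]) = 1 / (1 + 10^-1.85 + 10^-2.00)
   = 1 / (1 + 0.014125 + 0.010000) = 1/1.0241 = 0.9764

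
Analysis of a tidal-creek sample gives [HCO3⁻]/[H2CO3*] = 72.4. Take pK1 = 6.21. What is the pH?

From K1 = [H⁺][HCO3⁻]/[H2CO3*]:  pH = pK1 + log₁₀([HCO3⁻]/[H2CO3*])
log₁₀(72.4) = +1.860
pH = 6.21 + (+1.860) = 8.07

pH = 8.07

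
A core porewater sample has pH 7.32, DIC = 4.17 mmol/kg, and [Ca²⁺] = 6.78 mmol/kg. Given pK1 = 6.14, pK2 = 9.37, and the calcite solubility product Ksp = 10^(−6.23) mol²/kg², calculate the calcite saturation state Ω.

Ω = 0.398

α₂ = 1 / (1 + [H⁺]/K2 + [H⁺]²/(K1K2)) = 1 / (1 + 10^+2.05 + 10^+0.87)
   = 1 / (1 + 112.20 + 7.4131) = 1/120.61 = 0.008291
[CO3²⁻] = α₂ × DIC = 0.008291 × 4.17 = 0.03457 mmol/kg
Ksp = 10^(−6.23) = 5.888×10^-7
Ω = [Ca²⁺][CO3²⁻]/Ksp = (6.78×10^-3)(3.457×10^-5) / 5.888×10^-7 = 0.398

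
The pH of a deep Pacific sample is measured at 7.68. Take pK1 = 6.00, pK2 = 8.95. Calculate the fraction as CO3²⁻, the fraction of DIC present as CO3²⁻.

α₂ = 1 / (1 + [H⁺]/K2 + [H⁺]²/(K1K2)) = 1 / (1 + 10^+1.27 + 10^-0.41)
   = 1 / (1 + 18.621 + 0.38905) = 1/20.010 = 0.04998

α₂ = 0.0500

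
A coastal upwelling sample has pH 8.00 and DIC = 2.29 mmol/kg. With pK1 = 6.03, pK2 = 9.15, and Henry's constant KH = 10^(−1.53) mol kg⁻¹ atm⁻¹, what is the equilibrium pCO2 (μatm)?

α₀ = 1 / (1 + K1/[H⁺] + K1K2/[H⁺]²) = 1 / (1 + 10^+1.97 + 10^+0.82)
   = 1 / (1 + 93.325 + 6.6069) = 1/100.93 = 0.009908
[CO2*] = α₀ × DIC = 0.009908 × 2.29 = 0.02269 mmol/kg
pCO2 = [CO2*]/KH = 2.269×10^-5 / 2.951×10^-2 = 769 μatm

pCO2 = 769 μatm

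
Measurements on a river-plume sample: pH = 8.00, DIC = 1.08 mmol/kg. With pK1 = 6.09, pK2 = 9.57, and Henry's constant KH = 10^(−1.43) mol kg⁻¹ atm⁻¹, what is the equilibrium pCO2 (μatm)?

α₀ = 1 / (1 + K1/[H⁺] + K1K2/[H⁺]²) = 1 / (1 + 10^+1.91 + 10^+0.34)
   = 1 / (1 + 81.283 + 2.1878) = 1/84.471 = 0.01184
[CO2*] = α₀ × DIC = 0.01184 × 1.08 = 0.01279 mmol/kg = 12.79 μmol/kg
pCO2 = [CO2*]/KH = 1.279×10^-5 / 3.715×10^-2 = 344 μatm

pCO2 = 344 μatm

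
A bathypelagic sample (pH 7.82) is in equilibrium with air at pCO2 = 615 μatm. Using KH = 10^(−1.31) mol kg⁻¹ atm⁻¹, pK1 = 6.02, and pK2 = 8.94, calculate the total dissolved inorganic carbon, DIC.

DIC = 2.07 mmol/kg

[CO2*] = KH · pCO2 = 10^(−1.31) × 615×10^-6 = 3.012×10^-5 mol/kg
α₀ = 1/(1 + K1/[H⁺] + K1K2/[H⁺]²) = 1/(1 + 10^+1.80 + 10^+0.68) = 0.01452
DIC = [CO2*]/α₀ = 3.012×10^-5 / 0.01452 = 2.07 mmol/kg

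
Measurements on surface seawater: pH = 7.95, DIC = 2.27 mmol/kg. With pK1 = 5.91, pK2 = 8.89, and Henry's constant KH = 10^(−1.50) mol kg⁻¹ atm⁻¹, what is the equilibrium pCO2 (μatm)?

pCO2 = 582 μatm

α₀ = 1 / (1 + K1/[H⁺] + K1K2/[H⁺]²) = 1 / (1 + 10^+2.04 + 10^+1.10)
   = 1 / (1 + 109.65 + 12.589) = 1/123.24 = 0.008114
[CO2*] = α₀ × DIC = 0.008114 × 2.27 = 0.01842 mmol/kg = 18.42 μmol/kg
pCO2 = [CO2*]/KH = 1.842×10^-5 / 3.162×10^-2 = 582 μatm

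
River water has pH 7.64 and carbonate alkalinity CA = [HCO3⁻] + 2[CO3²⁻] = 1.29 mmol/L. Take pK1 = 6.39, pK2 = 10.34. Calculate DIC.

DIC = 1.36 mmol/L

CA = [HCO3⁻] + 2[CO3²⁻] = (α₁ + 2α₂)·DIC
At pH 7.64: [H⁺]/K1 = 10^-1.25 = 0.056234, K2/[H⁺] = 10^-2.70 = 0.0019953
α₁ = 1/(1 + 0.056234 + 0.0019953) = 1/1.0582 = 0.9450; α₂ = α₁·K2/[H⁺] = 0.001885
α₁ + 2α₂ = 0.9487
DIC = CA / (α₁ + 2α₂) = 1.29 / 0.9487 = 1.36 mmol/L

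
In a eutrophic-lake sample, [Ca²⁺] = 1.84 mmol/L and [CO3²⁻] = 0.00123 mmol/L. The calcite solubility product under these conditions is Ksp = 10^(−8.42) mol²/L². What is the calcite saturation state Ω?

Ksp = 10^(−8.42) = 3.802×10^-9
Ω = [Ca²⁺][CO3²⁻]/Ksp = (1.84×10^-3)(0.00123×10^-3) / 3.802×10^-9 = 0.595

Ω = 0.595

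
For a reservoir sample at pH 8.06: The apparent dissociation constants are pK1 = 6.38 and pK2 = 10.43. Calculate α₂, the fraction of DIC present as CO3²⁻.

α₂ = 1 / (1 + [H⁺]/K2 + [H⁺]²/(K1K2)) = 1 / (1 + 10^+2.37 + 10^+0.69)
   = 1 / (1 + 234.42 + 4.8978) = 1/240.32 = 0.004161

α₂ = 0.00416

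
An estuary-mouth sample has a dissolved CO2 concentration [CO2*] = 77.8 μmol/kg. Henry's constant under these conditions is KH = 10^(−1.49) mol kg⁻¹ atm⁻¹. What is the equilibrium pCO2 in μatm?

pCO2 = 2400 μatm

KH = 10^(−1.49) = 3.236×10^-2 mol kg⁻¹ atm⁻¹
pCO2 = [CO2*]/KH = 77.8×10^-6 / 3.236×10^-2 = 2.40×10^-3 atm = 2400 μatm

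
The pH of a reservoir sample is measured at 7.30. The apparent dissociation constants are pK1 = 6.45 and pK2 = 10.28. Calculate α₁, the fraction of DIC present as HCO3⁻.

α₁ = 0.875

α₁ = 1 / (1 + [H⁺]/K1 + K2/[H⁺]) = 1 / (1 + 10^-0.85 + 10^-2.98)
   = 1 / (1 + 0.14125 + 0.0010471) = 1/1.1423 = 0.8754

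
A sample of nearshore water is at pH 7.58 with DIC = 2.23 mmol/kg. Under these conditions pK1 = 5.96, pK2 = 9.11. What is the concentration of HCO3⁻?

[HCO3⁻] = 2.12 mmol/kg

α₁ = 1 / (1 + [H⁺]/K1 + K2/[H⁺]) = 1 / (1 + 10^-1.62 + 10^-1.53)
   = 1 / (1 + 0.023988 + 0.029512) = 1/1.0535 = 0.9492
[HCO3⁻] = α₁ × DIC = 0.9492 × 2.23 = 2.12 mmol/kg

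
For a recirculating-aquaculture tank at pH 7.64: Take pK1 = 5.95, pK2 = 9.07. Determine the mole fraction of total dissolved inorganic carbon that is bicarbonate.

α₁ = 1 / (1 + [H⁺]/K1 + K2/[H⁺]) = 1 / (1 + 10^-1.69 + 10^-1.43)
   = 1 / (1 + 0.020417 + 0.037154) = 1/1.0576 = 0.9456

α₁ = 0.946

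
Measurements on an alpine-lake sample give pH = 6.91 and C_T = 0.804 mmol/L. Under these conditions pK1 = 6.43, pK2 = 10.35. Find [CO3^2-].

α₂ = 1 / (1 + [H⁺]/K2 + [H⁺]²/(K1K2)) = 1 / (1 + 10^+3.44 + 10^+2.96)
   = 1 / (1 + 2754.2 + 912.01) = 1/3667.2 = 0.0002727
[CO3²⁻] = α₂ × DIC = 0.0002727 × 0.804 = 0.000219 mmol/L = 0.219 μmol/L

[CO3²⁻] = 0.219 μmol/L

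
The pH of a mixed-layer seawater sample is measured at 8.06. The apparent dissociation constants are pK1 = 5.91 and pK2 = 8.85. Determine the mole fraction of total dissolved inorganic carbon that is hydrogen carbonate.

α₁ = 1 / (1 + [H⁺]/K1 + K2/[H⁺]) = 1 / (1 + 10^-2.15 + 10^-0.79)
   = 1 / (1 + 0.0070795 + 0.16218) = 1/1.1693 = 0.8552

α₁ = 0.855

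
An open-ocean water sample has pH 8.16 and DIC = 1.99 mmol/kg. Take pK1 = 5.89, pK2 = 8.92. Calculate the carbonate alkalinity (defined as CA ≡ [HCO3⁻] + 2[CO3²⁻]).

CA = [HCO3⁻] + 2[CO3²⁻] = (α₁ + 2α₂)·DIC
At pH 8.16: [H⁺]/K1 = 10^-2.27 = 0.0053703, K2/[H⁺] = 10^-0.76 = 0.17378
α₁ = 1/(1 + 0.0053703 + 0.17378) = 1/1.1792 = 0.8481; α₂ = α₁·K2/[H⁺] = 0.1474
α₁ + 2α₂ = 1.1428
CA = 1.1428 × 1.99 = 2.27 mmol/kg

CA = 2.27 mmol/kg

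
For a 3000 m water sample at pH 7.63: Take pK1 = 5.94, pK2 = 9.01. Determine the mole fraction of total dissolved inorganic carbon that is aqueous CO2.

α₀ = 0.0192

α₀ = 1 / (1 + K1/[H⁺] + K1K2/[H⁺]²) = 1 / (1 + 10^+1.69 + 10^+0.31)
   = 1 / (1 + 48.978 + 2.0417) = 1/52.020 = 0.01922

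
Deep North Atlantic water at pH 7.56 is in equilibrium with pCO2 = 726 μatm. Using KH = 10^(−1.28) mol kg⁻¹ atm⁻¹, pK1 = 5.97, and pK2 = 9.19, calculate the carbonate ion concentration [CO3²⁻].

[CO3²⁻] = 0.0347 mmol/kg

[CO2*] = KH · pCO2 = 10^(−1.28) × 726×10^-6 = 3.810×10^-5 mol/kg
α₀ = 1/(1 + K1/[H⁺] + K1K2/[H⁺]²) = 1/(1 + 10^+1.59 + 10^-0.04) = 0.02450
DIC = [CO2*]/α₀ = 3.810×10^-5 / 0.02450 = 1.555 mmol/kg
[CO3²⁻] = α₂·DIC; α₂ = 0.02234, so [CO3²⁻] = 0.02234 × 1.555 = 0.0347 mmol/kg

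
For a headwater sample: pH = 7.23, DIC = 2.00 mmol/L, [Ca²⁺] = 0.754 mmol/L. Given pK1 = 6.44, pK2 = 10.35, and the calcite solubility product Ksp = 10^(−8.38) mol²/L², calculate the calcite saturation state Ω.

Ω = 0.236

α₂ = 1 / (1 + [H⁺]/K2 + [H⁺]²/(K1K2)) = 1 / (1 + 10^+3.12 + 10^+2.33)
   = 1 / (1 + 1318.3 + 213.80) = 1/1533.1 = 0.0006523
[CO3²⁻] = α₂ × DIC = 0.0006523 × 2.00 = 0.001305 mmol/L = 1.305 μmol/L
Ksp = 10^(−8.38) = 4.169×10^-9
Ω = [Ca²⁺][CO3²⁻]/Ksp = (0.754×10^-3)(1.305×10^-6) / 4.169×10^-9 = 0.236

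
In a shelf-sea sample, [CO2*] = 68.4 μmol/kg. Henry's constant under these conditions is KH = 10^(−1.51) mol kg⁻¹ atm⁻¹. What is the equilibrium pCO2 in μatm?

KH = 10^(−1.51) = 3.090×10^-2 mol kg⁻¹ atm⁻¹
pCO2 = [CO2*]/KH = 68.4×10^-6 / 3.090×10^-2 = 2.21×10^-3 atm = 2210 μatm

pCO2 = 2210 μatm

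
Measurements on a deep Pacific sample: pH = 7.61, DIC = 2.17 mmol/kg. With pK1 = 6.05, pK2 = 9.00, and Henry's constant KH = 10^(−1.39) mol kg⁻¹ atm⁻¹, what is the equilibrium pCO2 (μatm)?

pCO2 = 1370 μatm

α₀ = 1 / (1 + K1/[H⁺] + K1K2/[H⁺]²) = 1 / (1 + 10^+1.56 + 10^+0.17)
   = 1 / (1 + 36.308 + 1.4791) = 1/38.787 = 0.02578
[CO2*] = α₀ × DIC = 0.02578 × 2.17 = 0.05595 mmol/kg
pCO2 = [CO2*]/KH = 5.595×10^-5 / 4.074×10^-2 = 1370 μatm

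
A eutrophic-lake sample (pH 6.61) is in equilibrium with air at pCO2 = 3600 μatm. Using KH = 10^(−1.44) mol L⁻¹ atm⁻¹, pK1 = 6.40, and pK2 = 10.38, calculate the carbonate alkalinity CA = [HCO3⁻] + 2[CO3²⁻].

CA = 0.212 mmol/L

[CO2*] = KH · pCO2 = 10^(−1.44) × 3600×10^-6 = 1.307×10^-4 mol/L
α₀ = 1/(1 + K1/[H⁺] + K1K2/[H⁺]²) = 1/(1 + 10^+0.21 + 10^-3.56) = 0.3814
DIC = [CO2*]/α₀ = 1.307×10^-4 / 0.3814 = 0.3427 mmol/L
CA = (α₁ + 2α₂)·DIC = (0.6185 + 2×0.0001050) × 0.3427 = 0.212 mmol/L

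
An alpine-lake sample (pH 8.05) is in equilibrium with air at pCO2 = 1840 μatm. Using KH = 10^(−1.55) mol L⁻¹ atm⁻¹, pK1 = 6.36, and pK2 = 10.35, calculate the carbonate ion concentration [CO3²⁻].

[CO3²⁻] = 12.7 μmol/L

[CO2*] = KH · pCO2 = 10^(−1.55) × 1840×10^-6 = 5.186×10^-5 mol/L
α₀ = 1/(1 + K1/[H⁺] + K1K2/[H⁺]²) = 1/(1 + 10^+1.69 + 10^-0.61) = 0.01991
DIC = [CO2*]/α₀ = 5.186×10^-5 / 0.01991 = 2.604 mmol/L
[CO3²⁻] = α₂·DIC; α₂ = 0.004888, so [CO3²⁻] = 0.004888 × 2.604 = 0.0127 mmol/L = 12.7 μmol/L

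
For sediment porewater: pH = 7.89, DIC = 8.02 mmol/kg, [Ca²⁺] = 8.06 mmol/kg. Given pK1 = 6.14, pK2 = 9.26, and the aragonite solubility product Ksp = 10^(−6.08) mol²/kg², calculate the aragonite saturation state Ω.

Ω = 3.13

α₂ = 1 / (1 + [H⁺]/K2 + [H⁺]²/(K1K2)) = 1 / (1 + 10^+1.37 + 10^-0.38)
   = 1 / (1 + 23.442 + 0.41687) = 1/24.859 = 0.04023
[CO3²⁻] = α₂ × DIC = 0.04023 × 8.02 = 0.3226 mmol/kg
Ksp = 10^(−6.08) = 8.318×10^-7
Ω = [Ca²⁺][CO3²⁻]/Ksp = (8.06×10^-3)(3.226×10^-4) / 8.318×10^-7 = 3.13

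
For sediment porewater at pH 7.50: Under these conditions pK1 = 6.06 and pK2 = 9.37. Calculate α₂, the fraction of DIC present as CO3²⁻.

α₂ = 1 / (1 + [H⁺]/K2 + [H⁺]²/(K1K2)) = 1 / (1 + 10^+1.87 + 10^+0.43)
   = 1 / (1 + 74.131 + 2.6915) = 1/77.823 = 0.01285

α₂ = 0.0128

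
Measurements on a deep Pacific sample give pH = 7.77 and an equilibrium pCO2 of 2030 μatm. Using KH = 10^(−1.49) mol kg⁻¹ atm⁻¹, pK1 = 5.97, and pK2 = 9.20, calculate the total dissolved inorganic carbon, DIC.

[CO2*] = KH · pCO2 = 10^(−1.49) × 2030×10^-6 = 6.569×10^-5 mol/kg
α₀ = 1/(1 + K1/[H⁺] + K1K2/[H⁺]²) = 1/(1 + 10^+1.80 + 10^+0.37) = 0.01505
DIC = [CO2*]/α₀ = 6.569×10^-5 / 0.01505 = 4.36 mmol/kg

DIC = 4.36 mmol/kg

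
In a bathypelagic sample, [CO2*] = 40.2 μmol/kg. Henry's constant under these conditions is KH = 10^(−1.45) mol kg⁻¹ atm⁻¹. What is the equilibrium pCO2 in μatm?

KH = 10^(−1.45) = 3.548×10^-2 mol kg⁻¹ atm⁻¹
pCO2 = [CO2*]/KH = 40.2×10^-6 / 3.548×10^-2 = 1.13×10^-3 atm = 1130 μatm

pCO2 = 1130 μatm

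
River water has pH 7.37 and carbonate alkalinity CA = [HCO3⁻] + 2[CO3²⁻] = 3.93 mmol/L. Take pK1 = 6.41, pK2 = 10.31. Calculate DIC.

CA = [HCO3⁻] + 2[CO3²⁻] = (α₁ + 2α₂)·DIC
At pH 7.37: [H⁺]/K1 = 10^-0.96 = 0.10965, K2/[H⁺] = 10^-2.94 = 0.0011482
α₁ = 1/(1 + 0.10965 + 0.0011482) = 1/1.1108 = 0.9003; α₂ = α₁·K2/[H⁺] = 0.001034
α₁ + 2α₂ = 0.9023
DIC = CA / (α₁ + 2α₂) = 3.93 / 0.9023 = 4.36 mmol/L

DIC = 4.36 mmol/L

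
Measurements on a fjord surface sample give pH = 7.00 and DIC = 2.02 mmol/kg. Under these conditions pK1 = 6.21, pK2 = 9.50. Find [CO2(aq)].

[CO2*] = 0.281 mmol/kg

α₀ = 1 / (1 + K1/[H⁺] + K1K2/[H⁺]²) = 1 / (1 + 10^+0.79 + 10^-1.71)
   = 1 / (1 + 6.1660 + 0.019498) = 1/7.1854 = 0.1392
[CO2*] = α₀ × DIC = 0.1392 × 2.02 = 0.281 mmol/kg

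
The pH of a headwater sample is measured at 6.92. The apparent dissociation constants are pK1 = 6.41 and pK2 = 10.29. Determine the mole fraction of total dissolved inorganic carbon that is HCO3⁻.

α₁ = 1 / (1 + [H⁺]/K1 + K2/[H⁺]) = 1 / (1 + 10^-0.51 + 10^-3.37)
   = 1 / (1 + 0.30903 + 0.00042658) = 1/1.3095 = 0.7637

α₁ = 0.764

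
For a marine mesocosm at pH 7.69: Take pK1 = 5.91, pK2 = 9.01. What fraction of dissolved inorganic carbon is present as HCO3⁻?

α₁ = 1 / (1 + [H⁺]/K1 + K2/[H⁺]) = 1 / (1 + 10^-1.78 + 10^-1.32)
   = 1 / (1 + 0.016596 + 0.047863) = 1/1.0645 = 0.9394

α₁ = 0.939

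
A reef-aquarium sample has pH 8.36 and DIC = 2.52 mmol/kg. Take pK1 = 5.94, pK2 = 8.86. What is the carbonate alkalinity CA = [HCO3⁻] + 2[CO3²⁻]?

CA = [HCO3⁻] + 2[CO3²⁻] = (α₁ + 2α₂)·DIC
At pH 8.36: [H⁺]/K1 = 10^-2.42 = 0.0038019, K2/[H⁺] = 10^-0.50 = 0.31623
α₁ = 1/(1 + 0.0038019 + 0.31623) = 1/1.3200 = 0.7576; α₂ = α₁·K2/[H⁺] = 0.2396
α₁ + 2α₂ = 1.2367
CA = 1.2367 × 2.52 = 3.12 mmol/kg

CA = 3.12 mmol/kg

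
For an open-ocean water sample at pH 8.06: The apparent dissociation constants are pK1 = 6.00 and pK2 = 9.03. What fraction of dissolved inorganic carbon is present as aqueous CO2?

α₀ = 1 / (1 + K1/[H⁺] + K1K2/[H⁺]²) = 1 / (1 + 10^+2.06 + 10^+1.09)
   = 1 / (1 + 114.82 + 12.303) = 1/128.12 = 0.007805

α₀ = 0.00781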